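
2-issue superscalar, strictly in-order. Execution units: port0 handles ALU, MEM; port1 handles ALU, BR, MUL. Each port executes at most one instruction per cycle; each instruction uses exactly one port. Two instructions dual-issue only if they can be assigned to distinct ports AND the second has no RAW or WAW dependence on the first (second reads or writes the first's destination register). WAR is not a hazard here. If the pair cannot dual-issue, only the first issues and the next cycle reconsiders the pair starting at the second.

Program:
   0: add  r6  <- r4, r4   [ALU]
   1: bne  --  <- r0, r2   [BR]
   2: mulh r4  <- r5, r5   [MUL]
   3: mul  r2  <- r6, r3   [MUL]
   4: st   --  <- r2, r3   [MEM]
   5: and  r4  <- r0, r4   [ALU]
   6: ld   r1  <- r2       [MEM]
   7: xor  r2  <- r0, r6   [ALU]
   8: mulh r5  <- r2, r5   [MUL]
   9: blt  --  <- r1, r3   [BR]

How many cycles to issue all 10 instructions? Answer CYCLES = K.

t=0 i0,i1:add.ALU+bne.BR ; dual
t=1 i2:mulh.MUL ; no-port MUL/MUL
t=2 i3:mul.MUL ; RAW r2
t=3 i4,i5:st.MEM+and.ALU ; dual
t=4 i6,i7:ld.MEM+xor.ALU ; dual
t=5 i8:mulh.MUL ; no-port MUL/BR
t=6 i9:blt.BR ; tail

CYCLES = 7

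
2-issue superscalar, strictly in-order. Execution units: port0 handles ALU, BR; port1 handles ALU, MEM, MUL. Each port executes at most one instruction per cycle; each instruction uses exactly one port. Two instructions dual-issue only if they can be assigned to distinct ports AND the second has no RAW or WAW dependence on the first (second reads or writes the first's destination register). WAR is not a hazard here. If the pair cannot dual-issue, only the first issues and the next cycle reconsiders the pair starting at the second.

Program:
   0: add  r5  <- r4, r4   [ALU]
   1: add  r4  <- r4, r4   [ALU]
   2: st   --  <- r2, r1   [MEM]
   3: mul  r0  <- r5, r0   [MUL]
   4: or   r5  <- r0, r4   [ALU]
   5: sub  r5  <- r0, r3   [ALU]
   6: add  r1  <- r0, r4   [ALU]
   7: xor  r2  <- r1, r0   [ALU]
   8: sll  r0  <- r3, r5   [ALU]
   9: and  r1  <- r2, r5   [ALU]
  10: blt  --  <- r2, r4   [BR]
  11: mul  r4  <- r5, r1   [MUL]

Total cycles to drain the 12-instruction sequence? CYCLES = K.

t=0 i0+i1:add add ; 2-wide
t=1 i2:st ; no-port MEM/MUL
t=2 i3:mul ; RAW r0
t=3 i4:or ; WAW r5
t=4 i5+i6:sub add ; 2-wide
t=5 i7+i8:xor sll ; 2-wide
t=6 i9+i10:and blt ; 2-wide
t=7 i11:mul ; tail

CYCLES = 8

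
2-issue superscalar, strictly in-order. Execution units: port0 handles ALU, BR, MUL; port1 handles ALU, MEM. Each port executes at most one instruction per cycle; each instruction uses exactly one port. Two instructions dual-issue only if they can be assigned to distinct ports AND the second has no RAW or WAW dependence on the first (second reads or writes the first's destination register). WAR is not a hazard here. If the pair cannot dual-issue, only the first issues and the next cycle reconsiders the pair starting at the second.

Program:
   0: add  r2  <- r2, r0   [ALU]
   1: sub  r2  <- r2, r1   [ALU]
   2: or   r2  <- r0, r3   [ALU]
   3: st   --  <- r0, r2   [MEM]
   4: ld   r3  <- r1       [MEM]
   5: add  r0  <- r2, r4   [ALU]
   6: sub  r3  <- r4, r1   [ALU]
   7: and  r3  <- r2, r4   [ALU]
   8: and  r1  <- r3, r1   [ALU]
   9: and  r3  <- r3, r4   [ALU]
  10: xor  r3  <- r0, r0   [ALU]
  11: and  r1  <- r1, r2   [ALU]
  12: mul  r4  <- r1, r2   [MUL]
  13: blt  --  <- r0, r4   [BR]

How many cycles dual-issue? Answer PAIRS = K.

PAIRS = 3

#0 head=0: add.ALU i0 RAW+WAW r2
#1 head=1: sub.ALU i1 WAW r2
#2 head=2: or.ALU i2 RAW r2
#3 head=3: st.MEM i3 no-port MEM/MEM
#4 head=4: ld.MEM/add.ALU i4/i5 pair
#5 head=6: sub.ALU i6 WAW r3
#6 head=7: and.ALU i7 RAW r3
#7 head=8: and.ALU/and.ALU i8/i9 pair
#8 head=10: xor.ALU/and.ALU i10/i11 pair
#9 head=12: mul.MUL i12 no-port MUL/BR
#10 head=13: blt.BR i13 tail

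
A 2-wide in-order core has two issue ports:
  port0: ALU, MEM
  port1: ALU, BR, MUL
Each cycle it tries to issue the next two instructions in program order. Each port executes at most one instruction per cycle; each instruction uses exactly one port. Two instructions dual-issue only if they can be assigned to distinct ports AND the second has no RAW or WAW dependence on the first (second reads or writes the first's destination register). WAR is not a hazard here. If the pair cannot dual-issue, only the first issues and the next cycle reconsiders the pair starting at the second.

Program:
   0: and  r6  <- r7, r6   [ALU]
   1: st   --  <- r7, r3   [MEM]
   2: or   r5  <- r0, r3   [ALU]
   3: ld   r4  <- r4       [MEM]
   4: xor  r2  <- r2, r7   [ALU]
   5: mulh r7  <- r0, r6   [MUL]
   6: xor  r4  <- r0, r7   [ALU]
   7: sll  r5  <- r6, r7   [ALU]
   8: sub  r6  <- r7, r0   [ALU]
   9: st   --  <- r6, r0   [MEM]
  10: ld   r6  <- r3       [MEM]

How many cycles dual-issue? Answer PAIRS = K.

PAIRS = 4

[0] i0+i1  and.ALU;st.MEM  -- dual
[1] i2+i3  or.ALU;ld.MEM  -- dual
[2] i4+i5  xor.ALU;mulh.MUL  -- dual
[3] i6+i7  xor.ALU;sll.ALU  -- dual
[4] i8  sub.ALU  -- RAW r6
[5] i9  st.MEM  -- no-port MEM/MEM
[6] i10  ld.MEM  -- tail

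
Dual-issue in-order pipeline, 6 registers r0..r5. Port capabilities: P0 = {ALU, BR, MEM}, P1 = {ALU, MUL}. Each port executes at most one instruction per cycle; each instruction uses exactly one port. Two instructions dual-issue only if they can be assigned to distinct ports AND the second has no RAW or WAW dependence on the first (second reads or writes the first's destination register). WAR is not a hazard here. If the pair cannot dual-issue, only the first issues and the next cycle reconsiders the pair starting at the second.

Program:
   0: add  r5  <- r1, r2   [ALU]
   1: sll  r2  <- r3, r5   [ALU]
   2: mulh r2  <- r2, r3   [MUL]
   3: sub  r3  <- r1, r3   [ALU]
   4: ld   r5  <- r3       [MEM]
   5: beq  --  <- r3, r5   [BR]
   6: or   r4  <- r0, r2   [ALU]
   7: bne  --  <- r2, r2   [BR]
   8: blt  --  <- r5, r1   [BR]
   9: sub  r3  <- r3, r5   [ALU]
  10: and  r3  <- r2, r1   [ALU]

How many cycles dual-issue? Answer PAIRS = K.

  cy0 -> i0 (add) RAW r5
  cy1 -> i1 (sll) RAW+WAW r2
  cy2 -> i2,i3 (mulh+sub) dual
  cy3 -> i4 (ld) no-port MEM/BR
  cy4 -> i5,i6 (beq+or) dual
  cy5 -> i7 (bne) no-port BR/BR
  cy6 -> i8,i9 (blt+sub) dual
  cy7 -> i10 (and) tail

PAIRS = 3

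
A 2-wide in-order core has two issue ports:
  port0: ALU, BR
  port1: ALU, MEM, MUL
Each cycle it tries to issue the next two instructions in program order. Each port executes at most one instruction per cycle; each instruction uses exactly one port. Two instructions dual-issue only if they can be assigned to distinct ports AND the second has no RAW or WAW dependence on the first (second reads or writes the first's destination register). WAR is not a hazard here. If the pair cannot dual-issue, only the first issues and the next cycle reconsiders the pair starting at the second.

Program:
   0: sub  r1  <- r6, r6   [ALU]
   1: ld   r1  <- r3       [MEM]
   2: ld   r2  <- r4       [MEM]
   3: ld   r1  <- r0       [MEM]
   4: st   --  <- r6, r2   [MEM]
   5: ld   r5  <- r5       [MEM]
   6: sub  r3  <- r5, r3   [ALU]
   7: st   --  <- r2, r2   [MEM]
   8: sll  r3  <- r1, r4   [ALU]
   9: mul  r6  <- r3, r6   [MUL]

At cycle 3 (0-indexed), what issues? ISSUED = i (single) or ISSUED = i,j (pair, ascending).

#0 head=0: sub.ALU i0 WAW r1
#1 head=1: ld.MEM i1 no-port MEM/MEM
#2 head=2: ld.MEM i2 no-port MEM/MEM
#3 head=3: ld.MEM i3 no-port MEM/MEM
#4 head=4: st.MEM i4 no-port MEM/MEM
#5 head=5: ld.MEM i5 RAW r5
#6 head=6: sub.ALU/st.MEM i6&i7 pair
#7 head=8: sll.ALU i8 RAW r3
#8 head=9: mul.MUL i9 tail

ISSUED = 3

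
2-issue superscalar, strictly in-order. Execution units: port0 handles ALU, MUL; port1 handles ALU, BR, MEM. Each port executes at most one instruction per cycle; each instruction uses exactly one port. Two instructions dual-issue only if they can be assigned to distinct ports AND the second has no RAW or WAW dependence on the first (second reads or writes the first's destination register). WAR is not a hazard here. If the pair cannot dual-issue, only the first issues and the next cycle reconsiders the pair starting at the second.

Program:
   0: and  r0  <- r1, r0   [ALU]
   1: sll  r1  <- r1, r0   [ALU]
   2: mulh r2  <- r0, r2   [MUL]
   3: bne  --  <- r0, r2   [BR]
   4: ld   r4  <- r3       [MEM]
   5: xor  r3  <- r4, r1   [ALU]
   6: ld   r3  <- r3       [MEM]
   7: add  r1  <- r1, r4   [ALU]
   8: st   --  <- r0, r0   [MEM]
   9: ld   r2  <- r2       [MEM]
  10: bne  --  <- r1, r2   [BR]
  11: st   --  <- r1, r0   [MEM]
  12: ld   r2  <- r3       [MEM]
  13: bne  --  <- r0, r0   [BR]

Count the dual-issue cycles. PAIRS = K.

c0: i0 and.ALU  RAW r0
c1: i1/i2 sll.ALU;mulh.MUL  pair
c2: i3 bne.BR  no-port BR/MEM
c3: i4 ld.MEM  RAW r4
c4: i5 xor.ALU  RAW+WAW r3
c5: i6/i7 ld.MEM;add.ALU  pair
c6: i8 st.MEM  no-port MEM/MEM
c7: i9 ld.MEM  no-port MEM/BR
c8: i10 bne.BR  no-port BR/MEM
c9: i11 st.MEM  no-port MEM/MEM
c10: i12 ld.MEM  no-port MEM/BR
c11: i13 bne.BR  tail

PAIRS = 2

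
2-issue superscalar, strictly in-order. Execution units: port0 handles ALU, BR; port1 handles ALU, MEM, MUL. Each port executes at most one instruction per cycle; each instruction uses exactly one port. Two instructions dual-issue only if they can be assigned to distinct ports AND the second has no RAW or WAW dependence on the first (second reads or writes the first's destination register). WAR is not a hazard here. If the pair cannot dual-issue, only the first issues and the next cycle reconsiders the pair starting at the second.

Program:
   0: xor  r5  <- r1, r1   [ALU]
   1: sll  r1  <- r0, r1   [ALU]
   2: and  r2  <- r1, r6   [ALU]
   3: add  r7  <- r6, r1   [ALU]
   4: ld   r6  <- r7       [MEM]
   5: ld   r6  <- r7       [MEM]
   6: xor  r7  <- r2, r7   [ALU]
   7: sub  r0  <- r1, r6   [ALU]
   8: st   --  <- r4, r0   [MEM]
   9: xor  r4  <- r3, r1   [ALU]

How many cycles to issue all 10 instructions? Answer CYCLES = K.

CYCLES = 6

#0 head=0: xor/sll i0&i1 dual
#1 head=2: and/add i2&i3 dual
#2 head=4: ld i4 no-port MEM/MEM
#3 head=5: ld/xor i5&i6 dual
#4 head=7: sub i7 RAW r0
#5 head=8: st/xor i8&i9 dual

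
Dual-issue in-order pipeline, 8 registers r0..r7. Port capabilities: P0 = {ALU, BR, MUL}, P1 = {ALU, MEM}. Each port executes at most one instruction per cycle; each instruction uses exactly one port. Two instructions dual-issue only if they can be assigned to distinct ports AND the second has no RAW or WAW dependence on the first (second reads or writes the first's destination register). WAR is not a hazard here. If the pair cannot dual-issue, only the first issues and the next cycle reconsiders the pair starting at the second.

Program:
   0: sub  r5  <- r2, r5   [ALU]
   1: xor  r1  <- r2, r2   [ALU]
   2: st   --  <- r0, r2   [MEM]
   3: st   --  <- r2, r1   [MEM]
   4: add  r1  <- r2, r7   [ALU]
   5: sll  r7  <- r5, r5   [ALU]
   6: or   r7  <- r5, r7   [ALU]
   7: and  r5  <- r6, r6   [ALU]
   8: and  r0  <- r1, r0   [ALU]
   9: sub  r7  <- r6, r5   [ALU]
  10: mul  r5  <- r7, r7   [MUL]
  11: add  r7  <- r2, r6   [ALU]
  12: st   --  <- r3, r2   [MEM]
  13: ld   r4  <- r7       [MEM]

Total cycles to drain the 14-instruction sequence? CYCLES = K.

  cy0 -> i0/i1 (sub/xor) pair
  cy1 -> i2 (st) no-port MEM/MEM
  cy2 -> i3/i4 (st/add) pair
  cy3 -> i5 (sll) RAW+WAW r7
  cy4 -> i6/i7 (or/and) pair
  cy5 -> i8/i9 (and/sub) pair
  cy6 -> i10/i11 (mul/add) pair
  cy7 -> i12 (st) no-port MEM/MEM
  cy8 -> i13 (ld) tail

CYCLES = 9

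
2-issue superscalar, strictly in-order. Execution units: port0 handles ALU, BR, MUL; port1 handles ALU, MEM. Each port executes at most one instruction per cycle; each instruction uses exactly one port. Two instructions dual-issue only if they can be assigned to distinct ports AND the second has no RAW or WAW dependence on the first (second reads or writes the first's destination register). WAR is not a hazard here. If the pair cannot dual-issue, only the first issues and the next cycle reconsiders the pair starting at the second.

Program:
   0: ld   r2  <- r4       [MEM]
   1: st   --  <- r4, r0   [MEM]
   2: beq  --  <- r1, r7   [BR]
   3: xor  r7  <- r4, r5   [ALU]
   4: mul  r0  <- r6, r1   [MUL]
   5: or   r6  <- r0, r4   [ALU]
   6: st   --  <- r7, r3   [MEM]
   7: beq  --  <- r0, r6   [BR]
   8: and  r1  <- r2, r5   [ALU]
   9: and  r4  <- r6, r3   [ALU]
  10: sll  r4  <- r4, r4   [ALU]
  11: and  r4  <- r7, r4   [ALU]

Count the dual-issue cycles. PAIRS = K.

  cy0 -> i0 (ld.MEM) no-port MEM/MEM
  cy1 -> i1/i2 (st.MEM;beq.BR) pair
  cy2 -> i3/i4 (xor.ALU;mul.MUL) pair
  cy3 -> i5/i6 (or.ALU;st.MEM) pair
  cy4 -> i7/i8 (beq.BR;and.ALU) pair
  cy5 -> i9 (and.ALU) RAW+WAW r4
  cy6 -> i10 (sll.ALU) RAW+WAW r4
  cy7 -> i11 (and.ALU) tail

PAIRS = 4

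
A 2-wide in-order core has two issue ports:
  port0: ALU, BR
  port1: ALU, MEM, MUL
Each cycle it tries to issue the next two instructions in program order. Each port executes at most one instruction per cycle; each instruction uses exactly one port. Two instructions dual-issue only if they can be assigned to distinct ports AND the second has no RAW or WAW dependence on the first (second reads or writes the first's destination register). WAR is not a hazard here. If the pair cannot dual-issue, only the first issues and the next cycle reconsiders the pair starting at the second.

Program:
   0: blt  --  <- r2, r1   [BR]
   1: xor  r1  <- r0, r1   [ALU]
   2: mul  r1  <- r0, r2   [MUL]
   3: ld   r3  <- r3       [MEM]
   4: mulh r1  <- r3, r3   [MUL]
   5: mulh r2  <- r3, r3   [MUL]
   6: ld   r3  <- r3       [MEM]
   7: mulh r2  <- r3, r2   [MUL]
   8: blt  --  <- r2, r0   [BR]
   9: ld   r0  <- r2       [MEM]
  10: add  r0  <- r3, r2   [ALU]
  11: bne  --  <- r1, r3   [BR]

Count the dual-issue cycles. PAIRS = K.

PAIRS = 3

0. blt.BR+xor.ALU @i0/i1  | pair
1. mul.MUL @i2  | no-port MUL/MEM
2. ld.MEM @i3  | no-port MEM/MUL
3. mulh.MUL @i4  | no-port MUL/MUL
4. mulh.MUL @i5  | no-port MUL/MEM
5. ld.MEM @i6  | no-port MEM/MUL
6. mulh.MUL @i7  | RAW r2
7. blt.BR+ld.MEM @i8/i9  | pair
8. add.ALU+bne.BR @i10/i11  | pair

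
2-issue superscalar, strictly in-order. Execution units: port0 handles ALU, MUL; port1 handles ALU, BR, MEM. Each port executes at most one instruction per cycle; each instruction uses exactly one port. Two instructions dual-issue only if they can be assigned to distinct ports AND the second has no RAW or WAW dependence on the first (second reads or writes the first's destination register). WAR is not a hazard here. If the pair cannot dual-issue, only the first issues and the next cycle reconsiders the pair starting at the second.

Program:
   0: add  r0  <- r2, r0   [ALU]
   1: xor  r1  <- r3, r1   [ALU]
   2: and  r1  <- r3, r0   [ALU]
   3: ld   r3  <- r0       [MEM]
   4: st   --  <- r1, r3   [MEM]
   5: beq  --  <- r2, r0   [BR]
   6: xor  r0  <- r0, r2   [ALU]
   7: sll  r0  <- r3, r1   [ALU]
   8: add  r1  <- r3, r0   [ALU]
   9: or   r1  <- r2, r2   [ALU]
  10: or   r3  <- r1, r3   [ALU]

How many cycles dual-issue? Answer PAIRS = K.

  cy0 -> i0&i1 (add.ALU+xor.ALU) pair
  cy1 -> i2&i3 (and.ALU+ld.MEM) pair
  cy2 -> i4 (st.MEM) no-port MEM/BR
  cy3 -> i5&i6 (beq.BR+xor.ALU) pair
  cy4 -> i7 (sll.ALU) RAW r0
  cy5 -> i8 (add.ALU) WAW r1
  cy6 -> i9 (or.ALU) RAW r1
  cy7 -> i10 (or.ALU) tail

PAIRS = 3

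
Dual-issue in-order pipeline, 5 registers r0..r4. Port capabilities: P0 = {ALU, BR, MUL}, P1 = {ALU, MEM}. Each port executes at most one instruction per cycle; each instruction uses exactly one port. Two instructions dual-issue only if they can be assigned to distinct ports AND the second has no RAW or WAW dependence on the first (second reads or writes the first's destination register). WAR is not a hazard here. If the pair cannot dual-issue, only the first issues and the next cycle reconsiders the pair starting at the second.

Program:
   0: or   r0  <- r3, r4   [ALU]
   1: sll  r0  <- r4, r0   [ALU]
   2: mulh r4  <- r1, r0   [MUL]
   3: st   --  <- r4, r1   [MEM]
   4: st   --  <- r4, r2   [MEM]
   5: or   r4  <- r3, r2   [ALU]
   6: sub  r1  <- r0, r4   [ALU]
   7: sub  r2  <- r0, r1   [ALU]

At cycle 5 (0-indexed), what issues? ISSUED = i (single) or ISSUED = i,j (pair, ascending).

ISSUED = 6

0. or @i0  | RAW+WAW r0
1. sll @i1  | RAW r0
2. mulh @i2  | RAW r4
3. st @i3  | no-port MEM/MEM
4. st+or @i4+i5  | dual
5. sub @i6  | RAW r1
6. sub @i7  | tail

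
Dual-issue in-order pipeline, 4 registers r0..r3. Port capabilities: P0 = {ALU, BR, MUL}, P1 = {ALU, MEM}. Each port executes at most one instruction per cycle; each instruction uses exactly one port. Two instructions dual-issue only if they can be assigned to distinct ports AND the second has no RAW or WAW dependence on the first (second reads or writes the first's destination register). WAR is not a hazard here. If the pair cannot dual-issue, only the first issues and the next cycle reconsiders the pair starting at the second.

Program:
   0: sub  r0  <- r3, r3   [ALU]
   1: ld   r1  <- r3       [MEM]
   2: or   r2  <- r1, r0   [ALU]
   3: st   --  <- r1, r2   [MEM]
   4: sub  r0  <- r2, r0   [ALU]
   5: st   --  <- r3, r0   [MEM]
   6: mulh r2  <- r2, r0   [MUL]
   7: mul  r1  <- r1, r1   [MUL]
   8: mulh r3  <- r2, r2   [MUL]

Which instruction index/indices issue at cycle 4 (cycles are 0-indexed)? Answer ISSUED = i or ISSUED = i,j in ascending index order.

ISSUED = 7

#0 head=0: sub.ALU/ld.MEM i0+i1 pair
#1 head=2: or.ALU i2 RAW r2
#2 head=3: st.MEM/sub.ALU i3+i4 pair
#3 head=5: st.MEM/mulh.MUL i5+i6 pair
#4 head=7: mul.MUL i7 no-port MUL/MUL
#5 head=8: mulh.MUL i8 tail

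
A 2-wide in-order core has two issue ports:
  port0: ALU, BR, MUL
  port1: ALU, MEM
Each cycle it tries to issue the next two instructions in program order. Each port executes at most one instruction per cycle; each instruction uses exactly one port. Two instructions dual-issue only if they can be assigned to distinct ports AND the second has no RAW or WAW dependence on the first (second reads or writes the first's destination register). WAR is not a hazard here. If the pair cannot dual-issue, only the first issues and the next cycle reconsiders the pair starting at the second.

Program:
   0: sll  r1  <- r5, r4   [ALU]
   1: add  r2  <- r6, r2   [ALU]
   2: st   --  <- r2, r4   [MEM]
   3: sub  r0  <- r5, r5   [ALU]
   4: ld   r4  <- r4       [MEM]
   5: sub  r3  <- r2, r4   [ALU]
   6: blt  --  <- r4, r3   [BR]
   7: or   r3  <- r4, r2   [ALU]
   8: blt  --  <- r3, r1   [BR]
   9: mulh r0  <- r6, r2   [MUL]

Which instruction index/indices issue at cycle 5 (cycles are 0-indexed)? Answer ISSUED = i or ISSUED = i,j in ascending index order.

ISSUED = 8

0. sll.ALU add.ALU @i0/i1  | dual
1. st.MEM sub.ALU @i2/i3  | dual
2. ld.MEM @i4  | RAW r4
3. sub.ALU @i5  | RAW r3
4. blt.BR or.ALU @i6/i7  | dual
5. blt.BR @i8  | no-port BR/MUL
6. mulh.MUL @i9  | tail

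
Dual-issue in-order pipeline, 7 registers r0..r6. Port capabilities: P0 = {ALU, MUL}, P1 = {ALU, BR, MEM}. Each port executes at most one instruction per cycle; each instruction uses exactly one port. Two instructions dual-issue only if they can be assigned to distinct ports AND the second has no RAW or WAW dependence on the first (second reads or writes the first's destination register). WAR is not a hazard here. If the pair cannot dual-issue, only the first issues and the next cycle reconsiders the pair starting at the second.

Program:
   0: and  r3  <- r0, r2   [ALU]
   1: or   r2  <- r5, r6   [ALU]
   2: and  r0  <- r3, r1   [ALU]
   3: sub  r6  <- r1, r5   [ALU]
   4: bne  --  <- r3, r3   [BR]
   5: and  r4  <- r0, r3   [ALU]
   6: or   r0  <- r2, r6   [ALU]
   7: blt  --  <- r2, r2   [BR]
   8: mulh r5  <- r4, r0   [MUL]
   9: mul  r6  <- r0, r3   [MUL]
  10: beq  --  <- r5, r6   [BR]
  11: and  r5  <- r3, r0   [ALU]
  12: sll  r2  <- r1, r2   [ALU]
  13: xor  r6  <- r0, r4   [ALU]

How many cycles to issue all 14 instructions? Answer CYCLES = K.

#0 head=0: and.ALU+or.ALU i0,i1 2-wide
#1 head=2: and.ALU+sub.ALU i2,i3 2-wide
#2 head=4: bne.BR+and.ALU i4,i5 2-wide
#3 head=6: or.ALU+blt.BR i6,i7 2-wide
#4 head=8: mulh.MUL i8 no-port MUL/MUL
#5 head=9: mul.MUL i9 RAW r6
#6 head=10: beq.BR+and.ALU i10,i11 2-wide
#7 head=12: sll.ALU+xor.ALU i12,i13 2-wide

CYCLES = 8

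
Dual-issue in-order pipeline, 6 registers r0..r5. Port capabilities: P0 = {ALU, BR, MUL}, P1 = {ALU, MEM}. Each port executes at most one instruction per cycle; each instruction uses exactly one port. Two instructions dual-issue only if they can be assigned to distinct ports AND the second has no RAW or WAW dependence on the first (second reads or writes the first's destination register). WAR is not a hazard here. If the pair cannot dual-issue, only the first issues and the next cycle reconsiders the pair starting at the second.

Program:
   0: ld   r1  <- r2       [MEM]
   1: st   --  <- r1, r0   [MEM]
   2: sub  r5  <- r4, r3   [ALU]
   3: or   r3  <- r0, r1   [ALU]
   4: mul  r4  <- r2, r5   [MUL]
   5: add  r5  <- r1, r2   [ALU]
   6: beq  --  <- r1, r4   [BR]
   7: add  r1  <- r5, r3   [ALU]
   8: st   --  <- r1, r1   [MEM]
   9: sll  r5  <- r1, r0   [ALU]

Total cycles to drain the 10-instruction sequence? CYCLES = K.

c0: i0 ld  no-port MEM/MEM
c1: i1/i2 st+sub  pair
c2: i3/i4 or+mul  pair
c3: i5/i6 add+beq  pair
c4: i7 add  RAW r1
c5: i8/i9 st+sll  pair

CYCLES = 6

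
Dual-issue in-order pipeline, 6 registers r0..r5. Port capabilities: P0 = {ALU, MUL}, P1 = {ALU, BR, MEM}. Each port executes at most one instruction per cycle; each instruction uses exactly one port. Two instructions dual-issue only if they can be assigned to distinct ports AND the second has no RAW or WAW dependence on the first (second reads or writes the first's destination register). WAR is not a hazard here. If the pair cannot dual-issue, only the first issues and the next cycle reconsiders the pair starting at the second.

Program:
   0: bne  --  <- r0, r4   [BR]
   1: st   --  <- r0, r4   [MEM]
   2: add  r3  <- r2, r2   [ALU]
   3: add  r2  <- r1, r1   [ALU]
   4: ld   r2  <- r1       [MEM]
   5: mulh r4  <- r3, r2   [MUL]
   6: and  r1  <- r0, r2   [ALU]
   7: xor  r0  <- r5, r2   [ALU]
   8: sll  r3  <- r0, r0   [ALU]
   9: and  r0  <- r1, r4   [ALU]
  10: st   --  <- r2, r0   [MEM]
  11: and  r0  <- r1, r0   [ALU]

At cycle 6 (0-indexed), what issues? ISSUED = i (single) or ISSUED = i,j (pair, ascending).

ISSUED = 8,9

0. bne @i0  | no-port BR/MEM
1. st;add @i1/i2  | 2-wide
2. add @i3  | WAW r2
3. ld @i4  | RAW r2
4. mulh;and @i5/i6  | 2-wide
5. xor @i7  | RAW r0
6. sll;and @i8/i9  | 2-wide
7. st;and @i10/i11  | 2-wide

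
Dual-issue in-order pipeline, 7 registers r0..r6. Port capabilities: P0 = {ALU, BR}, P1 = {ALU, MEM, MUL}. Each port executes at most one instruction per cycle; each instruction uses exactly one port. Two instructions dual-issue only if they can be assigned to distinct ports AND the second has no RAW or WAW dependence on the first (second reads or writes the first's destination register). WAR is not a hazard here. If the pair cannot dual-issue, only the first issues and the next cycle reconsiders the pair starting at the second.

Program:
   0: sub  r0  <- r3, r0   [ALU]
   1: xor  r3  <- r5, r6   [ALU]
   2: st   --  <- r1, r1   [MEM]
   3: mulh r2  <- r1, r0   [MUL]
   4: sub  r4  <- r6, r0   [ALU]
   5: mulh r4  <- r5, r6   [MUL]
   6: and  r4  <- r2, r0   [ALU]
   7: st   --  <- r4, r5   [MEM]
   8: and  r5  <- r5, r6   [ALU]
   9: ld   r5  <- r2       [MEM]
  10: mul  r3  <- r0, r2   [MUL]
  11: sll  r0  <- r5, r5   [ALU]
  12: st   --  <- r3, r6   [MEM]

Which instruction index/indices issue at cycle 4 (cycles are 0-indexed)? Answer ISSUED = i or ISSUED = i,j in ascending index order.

t=0 i0&i1:sub.ALU/xor.ALU ; pair
t=1 i2:st.MEM ; no-port MEM/MUL
t=2 i3&i4:mulh.MUL/sub.ALU ; pair
t=3 i5:mulh.MUL ; WAW r4
t=4 i6:and.ALU ; RAW r4
t=5 i7&i8:st.MEM/and.ALU ; pair
t=6 i9:ld.MEM ; no-port MEM/MUL
t=7 i10&i11:mul.MUL/sll.ALU ; pair
t=8 i12:st.MEM ; tail

ISSUED = 6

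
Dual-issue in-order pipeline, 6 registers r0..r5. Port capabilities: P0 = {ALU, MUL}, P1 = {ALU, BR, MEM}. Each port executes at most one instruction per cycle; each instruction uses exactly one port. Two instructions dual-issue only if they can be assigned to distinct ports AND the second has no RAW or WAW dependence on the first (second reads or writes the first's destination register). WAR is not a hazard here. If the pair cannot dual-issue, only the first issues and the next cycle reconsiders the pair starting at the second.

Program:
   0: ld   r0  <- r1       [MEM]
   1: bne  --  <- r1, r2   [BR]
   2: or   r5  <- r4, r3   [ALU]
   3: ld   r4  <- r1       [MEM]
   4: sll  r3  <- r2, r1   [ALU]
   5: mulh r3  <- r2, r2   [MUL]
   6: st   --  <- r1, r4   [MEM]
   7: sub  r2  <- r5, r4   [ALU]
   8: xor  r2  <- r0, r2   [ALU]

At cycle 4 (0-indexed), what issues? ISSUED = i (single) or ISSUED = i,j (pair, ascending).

c0: i0 ld  no-port MEM/BR
c1: i1/i2 bne;or  pair
c2: i3/i4 ld;sll  pair
c3: i5/i6 mulh;st  pair
c4: i7 sub  RAW+WAW r2
c5: i8 xor  tail

ISSUED = 7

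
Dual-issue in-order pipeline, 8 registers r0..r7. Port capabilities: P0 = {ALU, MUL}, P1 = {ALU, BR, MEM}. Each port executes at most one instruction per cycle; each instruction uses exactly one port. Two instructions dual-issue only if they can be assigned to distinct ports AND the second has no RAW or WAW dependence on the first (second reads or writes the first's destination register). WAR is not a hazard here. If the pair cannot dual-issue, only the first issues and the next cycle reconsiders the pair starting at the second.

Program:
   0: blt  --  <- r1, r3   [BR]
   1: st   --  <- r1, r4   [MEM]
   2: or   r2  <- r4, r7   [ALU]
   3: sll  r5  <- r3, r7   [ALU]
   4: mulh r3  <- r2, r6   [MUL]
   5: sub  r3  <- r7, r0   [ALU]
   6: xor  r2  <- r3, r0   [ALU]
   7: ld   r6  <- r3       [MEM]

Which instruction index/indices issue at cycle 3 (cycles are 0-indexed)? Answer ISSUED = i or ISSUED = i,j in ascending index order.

0. blt.BR @i0  | no-port BR/MEM
1. st.MEM+or.ALU @i1+i2  | pair
2. sll.ALU+mulh.MUL @i3+i4  | pair
3. sub.ALU @i5  | RAW r3
4. xor.ALU+ld.MEM @i6+i7  | pair

ISSUED = 5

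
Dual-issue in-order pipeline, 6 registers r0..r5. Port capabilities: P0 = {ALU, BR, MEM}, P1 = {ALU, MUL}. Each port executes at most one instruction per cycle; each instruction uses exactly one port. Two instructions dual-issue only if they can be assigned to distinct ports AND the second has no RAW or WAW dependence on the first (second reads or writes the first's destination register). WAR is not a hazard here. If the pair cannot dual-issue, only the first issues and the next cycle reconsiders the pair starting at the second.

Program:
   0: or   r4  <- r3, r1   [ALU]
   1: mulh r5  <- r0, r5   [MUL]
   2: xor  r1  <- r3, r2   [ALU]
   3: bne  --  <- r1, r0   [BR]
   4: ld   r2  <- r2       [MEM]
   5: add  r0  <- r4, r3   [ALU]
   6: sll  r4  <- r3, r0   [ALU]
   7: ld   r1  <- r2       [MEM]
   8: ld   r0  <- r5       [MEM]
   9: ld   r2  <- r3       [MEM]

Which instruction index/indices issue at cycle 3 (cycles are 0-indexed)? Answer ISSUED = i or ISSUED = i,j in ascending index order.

ISSUED = 4,5

  cy0 -> i0/i1 (or+mulh) pair
  cy1 -> i2 (xor) RAW r1
  cy2 -> i3 (bne) no-port BR/MEM
  cy3 -> i4/i5 (ld+add) pair
  cy4 -> i6/i7 (sll+ld) pair
  cy5 -> i8 (ld) no-port MEM/MEM
  cy6 -> i9 (ld) tail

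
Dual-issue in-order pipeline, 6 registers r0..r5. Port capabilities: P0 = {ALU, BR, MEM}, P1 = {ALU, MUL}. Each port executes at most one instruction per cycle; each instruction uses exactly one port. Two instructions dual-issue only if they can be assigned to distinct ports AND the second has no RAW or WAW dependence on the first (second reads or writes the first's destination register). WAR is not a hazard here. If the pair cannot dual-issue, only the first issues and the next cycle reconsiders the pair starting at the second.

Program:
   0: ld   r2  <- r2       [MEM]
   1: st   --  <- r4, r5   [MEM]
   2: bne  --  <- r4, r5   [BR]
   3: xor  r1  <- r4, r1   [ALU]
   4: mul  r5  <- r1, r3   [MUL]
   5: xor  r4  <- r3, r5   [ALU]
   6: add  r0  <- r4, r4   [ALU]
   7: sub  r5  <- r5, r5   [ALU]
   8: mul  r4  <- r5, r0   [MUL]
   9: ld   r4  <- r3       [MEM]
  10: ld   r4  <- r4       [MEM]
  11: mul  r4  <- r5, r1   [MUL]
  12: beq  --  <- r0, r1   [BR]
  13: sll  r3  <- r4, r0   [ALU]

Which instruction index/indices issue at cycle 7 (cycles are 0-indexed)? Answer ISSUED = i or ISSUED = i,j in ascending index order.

ISSUED = 9

0. ld @i0  | no-port MEM/MEM
1. st @i1  | no-port MEM/BR
2. bne;xor @i2,i3  | pair
3. mul @i4  | RAW r5
4. xor @i5  | RAW r4
5. add;sub @i6,i7  | pair
6. mul @i8  | WAW r4
7. ld @i9  | no-port MEM/MEM
8. ld @i10  | WAW r4
9. mul;beq @i11,i12  | pair
10. sll @i13  | tail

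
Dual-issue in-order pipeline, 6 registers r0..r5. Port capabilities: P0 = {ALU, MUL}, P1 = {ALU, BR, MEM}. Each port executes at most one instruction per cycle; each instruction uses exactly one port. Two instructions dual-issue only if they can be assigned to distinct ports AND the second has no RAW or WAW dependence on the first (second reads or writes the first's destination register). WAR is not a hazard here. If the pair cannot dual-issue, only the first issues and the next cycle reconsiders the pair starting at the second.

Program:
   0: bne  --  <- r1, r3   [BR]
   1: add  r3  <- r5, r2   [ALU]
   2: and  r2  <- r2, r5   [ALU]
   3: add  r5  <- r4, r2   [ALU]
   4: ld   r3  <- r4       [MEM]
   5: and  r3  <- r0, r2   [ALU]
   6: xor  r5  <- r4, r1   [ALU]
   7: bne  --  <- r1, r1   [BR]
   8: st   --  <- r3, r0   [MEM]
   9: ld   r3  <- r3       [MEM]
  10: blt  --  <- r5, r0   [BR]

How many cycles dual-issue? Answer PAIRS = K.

0. bne/add @i0,i1  | pair
1. and @i2  | RAW r2
2. add/ld @i3,i4  | pair
3. and/xor @i5,i6  | pair
4. bne @i7  | no-port BR/MEM
5. st @i8  | no-port MEM/MEM
6. ld @i9  | no-port MEM/BR
7. blt @i10  | tail

PAIRS = 3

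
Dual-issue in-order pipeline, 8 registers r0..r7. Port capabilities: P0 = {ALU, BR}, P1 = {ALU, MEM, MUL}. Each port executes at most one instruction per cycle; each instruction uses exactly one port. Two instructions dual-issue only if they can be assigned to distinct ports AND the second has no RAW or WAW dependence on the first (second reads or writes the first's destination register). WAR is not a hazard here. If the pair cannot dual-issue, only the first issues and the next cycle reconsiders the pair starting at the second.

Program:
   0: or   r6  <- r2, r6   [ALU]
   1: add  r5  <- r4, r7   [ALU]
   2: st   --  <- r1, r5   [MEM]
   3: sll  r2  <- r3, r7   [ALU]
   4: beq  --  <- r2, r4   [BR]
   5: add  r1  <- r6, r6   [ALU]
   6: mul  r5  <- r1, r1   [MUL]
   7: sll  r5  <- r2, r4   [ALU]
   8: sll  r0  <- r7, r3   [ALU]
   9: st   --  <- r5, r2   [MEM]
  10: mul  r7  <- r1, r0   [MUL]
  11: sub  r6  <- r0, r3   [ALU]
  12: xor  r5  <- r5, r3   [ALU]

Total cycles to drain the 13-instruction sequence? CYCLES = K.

CYCLES = 8

t=0 i0&i1:or/add ; 2-wide
t=1 i2&i3:st/sll ; 2-wide
t=2 i4&i5:beq/add ; 2-wide
t=3 i6:mul ; WAW r5
t=4 i7&i8:sll/sll ; 2-wide
t=5 i9:st ; no-port MEM/MUL
t=6 i10&i11:mul/sub ; 2-wide
t=7 i12:xor ; tail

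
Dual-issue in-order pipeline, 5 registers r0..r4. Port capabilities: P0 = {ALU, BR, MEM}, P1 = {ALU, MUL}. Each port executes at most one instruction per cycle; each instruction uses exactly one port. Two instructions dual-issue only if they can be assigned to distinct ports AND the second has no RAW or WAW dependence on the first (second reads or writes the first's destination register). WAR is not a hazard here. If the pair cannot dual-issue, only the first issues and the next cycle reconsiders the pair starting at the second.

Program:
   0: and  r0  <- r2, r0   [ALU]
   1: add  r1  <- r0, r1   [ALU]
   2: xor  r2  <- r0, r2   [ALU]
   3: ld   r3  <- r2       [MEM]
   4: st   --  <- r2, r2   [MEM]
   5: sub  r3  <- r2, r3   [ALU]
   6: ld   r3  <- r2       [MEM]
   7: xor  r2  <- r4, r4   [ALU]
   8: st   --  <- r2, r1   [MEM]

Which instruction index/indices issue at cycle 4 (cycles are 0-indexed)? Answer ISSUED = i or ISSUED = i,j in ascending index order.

  cy0 -> i0 (and.ALU) RAW r0
  cy1 -> i1/i2 (add.ALU xor.ALU) dual
  cy2 -> i3 (ld.MEM) no-port MEM/MEM
  cy3 -> i4/i5 (st.MEM sub.ALU) dual
  cy4 -> i6/i7 (ld.MEM xor.ALU) dual
  cy5 -> i8 (st.MEM) tail

ISSUED = 6,7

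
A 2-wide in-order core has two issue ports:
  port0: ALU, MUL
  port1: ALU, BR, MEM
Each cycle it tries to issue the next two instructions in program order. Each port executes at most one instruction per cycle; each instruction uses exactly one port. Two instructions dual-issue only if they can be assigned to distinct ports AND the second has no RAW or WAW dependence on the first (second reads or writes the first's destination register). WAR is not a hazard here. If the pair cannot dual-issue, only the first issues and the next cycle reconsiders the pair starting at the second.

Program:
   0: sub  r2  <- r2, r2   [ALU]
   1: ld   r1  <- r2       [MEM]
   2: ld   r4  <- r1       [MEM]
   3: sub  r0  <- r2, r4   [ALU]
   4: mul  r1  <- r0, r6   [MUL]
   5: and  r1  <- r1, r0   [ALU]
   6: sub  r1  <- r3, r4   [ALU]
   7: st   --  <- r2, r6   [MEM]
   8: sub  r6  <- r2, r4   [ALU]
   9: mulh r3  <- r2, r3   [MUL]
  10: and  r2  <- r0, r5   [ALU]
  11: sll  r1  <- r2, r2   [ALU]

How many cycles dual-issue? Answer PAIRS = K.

PAIRS = 2

  cy0 -> i0 (sub.ALU) RAW r2
  cy1 -> i1 (ld.MEM) no-port MEM/MEM
  cy2 -> i2 (ld.MEM) RAW r4
  cy3 -> i3 (sub.ALU) RAW r0
  cy4 -> i4 (mul.MUL) RAW+WAW r1
  cy5 -> i5 (and.ALU) WAW r1
  cy6 -> i6+i7 (sub.ALU+st.MEM) dual
  cy7 -> i8+i9 (sub.ALU+mulh.MUL) dual
  cy8 -> i10 (and.ALU) RAW r2
  cy9 -> i11 (sll.ALU) tail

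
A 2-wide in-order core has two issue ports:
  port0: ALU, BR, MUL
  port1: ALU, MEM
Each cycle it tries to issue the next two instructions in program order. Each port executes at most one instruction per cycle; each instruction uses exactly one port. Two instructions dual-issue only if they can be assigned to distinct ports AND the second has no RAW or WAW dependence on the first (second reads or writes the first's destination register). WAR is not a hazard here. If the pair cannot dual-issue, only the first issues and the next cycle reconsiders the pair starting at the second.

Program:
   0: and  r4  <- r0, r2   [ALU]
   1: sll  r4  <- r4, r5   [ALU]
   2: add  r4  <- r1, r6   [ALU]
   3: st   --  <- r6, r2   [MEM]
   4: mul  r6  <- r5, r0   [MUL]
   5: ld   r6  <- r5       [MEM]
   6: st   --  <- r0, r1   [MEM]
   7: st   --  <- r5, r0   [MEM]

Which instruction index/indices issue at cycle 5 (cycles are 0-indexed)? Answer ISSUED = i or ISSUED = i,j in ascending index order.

ISSUED = 6

c0: i0 and  RAW+WAW r4
c1: i1 sll  WAW r4
c2: i2+i3 add st  2-wide
c3: i4 mul  WAW r6
c4: i5 ld  no-port MEM/MEM
c5: i6 st  no-port MEM/MEM
c6: i7 st  tail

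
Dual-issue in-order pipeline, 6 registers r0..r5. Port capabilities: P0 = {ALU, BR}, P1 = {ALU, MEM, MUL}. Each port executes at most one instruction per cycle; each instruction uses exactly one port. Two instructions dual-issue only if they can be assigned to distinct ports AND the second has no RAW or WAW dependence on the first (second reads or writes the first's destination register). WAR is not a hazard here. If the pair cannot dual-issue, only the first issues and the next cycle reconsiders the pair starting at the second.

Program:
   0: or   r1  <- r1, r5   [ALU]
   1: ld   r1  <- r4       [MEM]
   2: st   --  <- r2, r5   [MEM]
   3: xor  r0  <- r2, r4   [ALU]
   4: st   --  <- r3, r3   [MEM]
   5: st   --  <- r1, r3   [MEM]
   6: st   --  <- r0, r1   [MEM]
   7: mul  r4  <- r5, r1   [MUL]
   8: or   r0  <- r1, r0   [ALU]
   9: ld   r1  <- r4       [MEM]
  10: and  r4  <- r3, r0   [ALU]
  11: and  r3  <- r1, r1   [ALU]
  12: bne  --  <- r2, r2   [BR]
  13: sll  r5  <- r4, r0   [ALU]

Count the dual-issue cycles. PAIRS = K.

t=0 i0:or ; WAW r1
t=1 i1:ld ; no-port MEM/MEM
t=2 i2+i3:st xor ; pair
t=3 i4:st ; no-port MEM/MEM
t=4 i5:st ; no-port MEM/MEM
t=5 i6:st ; no-port MEM/MUL
t=6 i7+i8:mul or ; pair
t=7 i9+i10:ld and ; pair
t=8 i11+i12:and bne ; pair
t=9 i13:sll ; tail

PAIRS = 4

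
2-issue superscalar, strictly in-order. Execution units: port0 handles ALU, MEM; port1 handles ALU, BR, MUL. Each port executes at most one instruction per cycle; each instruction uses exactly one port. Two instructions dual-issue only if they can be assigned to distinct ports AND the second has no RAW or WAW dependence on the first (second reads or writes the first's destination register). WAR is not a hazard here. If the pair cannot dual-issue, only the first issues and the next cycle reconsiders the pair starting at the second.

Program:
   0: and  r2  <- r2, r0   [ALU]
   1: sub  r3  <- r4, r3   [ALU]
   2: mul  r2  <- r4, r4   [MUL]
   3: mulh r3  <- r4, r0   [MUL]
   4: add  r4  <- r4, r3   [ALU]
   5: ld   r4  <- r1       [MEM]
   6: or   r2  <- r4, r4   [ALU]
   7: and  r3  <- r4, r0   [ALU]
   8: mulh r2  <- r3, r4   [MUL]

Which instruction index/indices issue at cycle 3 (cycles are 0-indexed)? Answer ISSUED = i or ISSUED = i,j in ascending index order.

0. and.ALU;sub.ALU @i0/i1  | 2-wide
1. mul.MUL @i2  | no-port MUL/MUL
2. mulh.MUL @i3  | RAW r3
3. add.ALU @i4  | WAW r4
4. ld.MEM @i5  | RAW r4
5. or.ALU;and.ALU @i6/i7  | 2-wide
6. mulh.MUL @i8  | tail

ISSUED = 4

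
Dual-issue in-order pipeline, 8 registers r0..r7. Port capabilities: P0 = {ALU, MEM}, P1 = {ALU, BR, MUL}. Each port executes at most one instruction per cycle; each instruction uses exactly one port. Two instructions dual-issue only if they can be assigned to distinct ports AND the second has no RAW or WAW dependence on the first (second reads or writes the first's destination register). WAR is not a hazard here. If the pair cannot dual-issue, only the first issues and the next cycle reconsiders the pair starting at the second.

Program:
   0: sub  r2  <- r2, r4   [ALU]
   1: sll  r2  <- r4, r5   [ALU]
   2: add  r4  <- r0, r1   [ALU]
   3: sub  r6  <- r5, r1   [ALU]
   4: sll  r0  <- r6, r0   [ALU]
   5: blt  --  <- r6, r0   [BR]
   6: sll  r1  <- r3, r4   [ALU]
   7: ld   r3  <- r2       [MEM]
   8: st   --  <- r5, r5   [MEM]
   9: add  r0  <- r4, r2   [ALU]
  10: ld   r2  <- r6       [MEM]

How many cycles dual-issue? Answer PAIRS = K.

PAIRS = 3

  cy0 -> i0 (sub) WAW r2
  cy1 -> i1&i2 (sll;add) 2-wide
  cy2 -> i3 (sub) RAW r6
  cy3 -> i4 (sll) RAW r0
  cy4 -> i5&i6 (blt;sll) 2-wide
  cy5 -> i7 (ld) no-port MEM/MEM
  cy6 -> i8&i9 (st;add) 2-wide
  cy7 -> i10 (ld) tail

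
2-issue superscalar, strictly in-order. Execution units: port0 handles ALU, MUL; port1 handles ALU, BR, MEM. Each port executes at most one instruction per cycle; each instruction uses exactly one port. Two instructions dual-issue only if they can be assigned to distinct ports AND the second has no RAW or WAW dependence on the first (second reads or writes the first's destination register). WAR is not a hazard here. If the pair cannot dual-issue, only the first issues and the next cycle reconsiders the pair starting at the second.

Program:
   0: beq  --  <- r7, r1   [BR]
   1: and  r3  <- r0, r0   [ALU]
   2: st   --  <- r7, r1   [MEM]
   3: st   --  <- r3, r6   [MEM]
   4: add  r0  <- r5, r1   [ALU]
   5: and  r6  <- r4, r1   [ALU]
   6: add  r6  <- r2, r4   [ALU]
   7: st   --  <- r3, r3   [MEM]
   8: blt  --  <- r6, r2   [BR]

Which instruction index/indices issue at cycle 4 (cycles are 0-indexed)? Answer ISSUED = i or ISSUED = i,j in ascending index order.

0. beq.BR+and.ALU @i0/i1  | pair
1. st.MEM @i2  | no-port MEM/MEM
2. st.MEM+add.ALU @i3/i4  | pair
3. and.ALU @i5  | WAW r6
4. add.ALU+st.MEM @i6/i7  | pair
5. blt.BR @i8  | tail

ISSUED = 6,7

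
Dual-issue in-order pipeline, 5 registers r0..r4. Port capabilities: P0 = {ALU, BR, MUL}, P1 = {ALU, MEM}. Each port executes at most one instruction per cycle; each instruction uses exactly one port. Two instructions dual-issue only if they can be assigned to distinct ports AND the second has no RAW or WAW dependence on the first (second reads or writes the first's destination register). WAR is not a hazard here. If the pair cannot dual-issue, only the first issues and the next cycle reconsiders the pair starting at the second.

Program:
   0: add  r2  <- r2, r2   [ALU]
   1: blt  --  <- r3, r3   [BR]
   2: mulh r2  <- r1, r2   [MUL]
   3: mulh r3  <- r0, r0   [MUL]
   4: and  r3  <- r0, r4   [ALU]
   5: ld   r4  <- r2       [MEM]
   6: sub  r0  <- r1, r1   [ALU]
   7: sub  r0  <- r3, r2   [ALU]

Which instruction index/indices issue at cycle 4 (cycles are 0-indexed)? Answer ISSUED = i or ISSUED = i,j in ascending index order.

0. add.ALU+blt.BR @i0&i1  | pair
1. mulh.MUL @i2  | no-port MUL/MUL
2. mulh.MUL @i3  | WAW r3
3. and.ALU+ld.MEM @i4&i5  | pair
4. sub.ALU @i6  | WAW r0
5. sub.ALU @i7  | tail

ISSUED = 6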